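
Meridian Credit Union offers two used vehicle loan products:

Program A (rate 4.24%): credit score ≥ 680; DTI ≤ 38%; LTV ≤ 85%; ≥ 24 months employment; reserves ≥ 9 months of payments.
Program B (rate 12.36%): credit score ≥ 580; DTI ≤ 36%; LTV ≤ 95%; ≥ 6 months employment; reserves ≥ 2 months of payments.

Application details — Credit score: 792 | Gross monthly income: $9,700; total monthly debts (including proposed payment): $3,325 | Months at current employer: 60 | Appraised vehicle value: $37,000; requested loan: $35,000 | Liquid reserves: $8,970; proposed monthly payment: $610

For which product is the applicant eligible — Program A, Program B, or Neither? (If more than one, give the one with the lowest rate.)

Program B

DTI = 3,325/9,700 = 34.3%.
LTV = 35,000/37,000 = 94.6%.
Reserves = 8,970/610 = 14.7 months.
Program A: score 792 ≥ 680; DTI 34.3% ≤ 38%; LTV 94.6% > 85%; employment 60 ≥ 24 mo; reserves 14.7 ≥ 9 mo → does not qualify.
Program B: score 792 ≥ 580; DTI 34.3% ≤ 36%; LTV 94.6% ≤ 95%; employment 60 ≥ 6 mo; reserves 14.7 ≥ 2 mo → qualifies.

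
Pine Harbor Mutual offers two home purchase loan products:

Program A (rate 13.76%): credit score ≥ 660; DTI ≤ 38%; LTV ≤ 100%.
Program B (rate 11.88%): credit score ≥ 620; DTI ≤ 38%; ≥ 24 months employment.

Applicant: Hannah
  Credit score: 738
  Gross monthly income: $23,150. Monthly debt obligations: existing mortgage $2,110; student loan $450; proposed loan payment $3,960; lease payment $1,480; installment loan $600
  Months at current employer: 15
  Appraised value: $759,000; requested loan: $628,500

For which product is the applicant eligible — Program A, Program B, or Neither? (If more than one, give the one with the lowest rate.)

Program A

Total debts = (2,110 + 450 + 3,960 + 1,480 + 600) = 8,600; DTI = 8,600/23,150 = 37.1%.
LTV = 628,500/759,000 = 82.8%.
Program A: score 738 ≥ 660; DTI 37.1% ≤ 38%; LTV 82.8% ≤ 100% → qualifies.
Program B: score 738 ≥ 620; DTI 37.1% ≤ 38%; employment 15 < 24 mo → does not qualify.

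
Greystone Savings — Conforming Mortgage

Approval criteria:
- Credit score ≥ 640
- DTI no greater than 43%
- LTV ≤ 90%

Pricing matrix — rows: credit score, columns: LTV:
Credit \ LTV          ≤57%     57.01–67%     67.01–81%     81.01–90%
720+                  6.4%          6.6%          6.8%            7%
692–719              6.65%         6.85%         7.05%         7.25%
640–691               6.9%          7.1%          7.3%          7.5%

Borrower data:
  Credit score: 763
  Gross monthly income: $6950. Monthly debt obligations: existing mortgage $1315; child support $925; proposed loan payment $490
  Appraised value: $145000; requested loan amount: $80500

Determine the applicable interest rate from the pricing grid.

6.4%

Credit score 763 ≥ 640; Total monthly debts = (1,315 + 925 + 490) = 2,730. Debt-to-income = 2,730/6,950 = 39.3% — meets 43% limit
LTV = 80,500/145,000 = 55.5% ≤ 90%
Credit 763 → row 720+; LTV 55.5% → column ≤57%. Grid cell → 6.4%.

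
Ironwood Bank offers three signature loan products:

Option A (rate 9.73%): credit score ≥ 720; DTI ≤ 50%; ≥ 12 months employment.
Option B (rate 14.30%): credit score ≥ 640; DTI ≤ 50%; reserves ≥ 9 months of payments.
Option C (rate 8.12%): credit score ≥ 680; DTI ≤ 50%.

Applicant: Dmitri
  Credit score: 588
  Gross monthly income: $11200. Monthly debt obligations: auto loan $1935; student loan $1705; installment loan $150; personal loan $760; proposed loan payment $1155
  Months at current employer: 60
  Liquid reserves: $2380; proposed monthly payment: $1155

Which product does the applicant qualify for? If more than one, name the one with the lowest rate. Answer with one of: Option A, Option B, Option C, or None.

Total debts = (1,935 + 1,705 + 150 + 760 + 1,155) = 5,705; DTI = 5,705/11,200 = 50.9%.
Reserves = 2,380/1,155 = 2.1 months.
Option A: score 588 < 720; DTI 50.9% > 50%; employment 60 ≥ 12 mo → does not qualify.
Option B: score 588 < 640; DTI 50.9% > 50%; reserves 2.1 < 9 mo → does not qualify.
Option C: score 588 < 680; DTI 50.9% > 50% → does not qualify.

None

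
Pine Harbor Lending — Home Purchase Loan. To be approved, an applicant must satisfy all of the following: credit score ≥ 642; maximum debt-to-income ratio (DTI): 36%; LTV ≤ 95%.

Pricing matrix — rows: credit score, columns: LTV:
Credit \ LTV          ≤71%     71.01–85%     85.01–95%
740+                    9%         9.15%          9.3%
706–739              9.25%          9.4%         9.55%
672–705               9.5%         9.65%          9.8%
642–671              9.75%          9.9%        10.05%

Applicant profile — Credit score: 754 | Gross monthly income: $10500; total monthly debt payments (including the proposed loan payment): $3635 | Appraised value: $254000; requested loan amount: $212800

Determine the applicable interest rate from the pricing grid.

Credit score 754 ≥ 642; DTI = 3,635/10,500 = 34.6% ≤ 36%
Loan-to-value = 212,800/254,000 = 83.8% — pass (95% max)
Credit 754 → row 740+; LTV 83.8% → column 71.01–85%. Grid cell → 9.15%.

9.15%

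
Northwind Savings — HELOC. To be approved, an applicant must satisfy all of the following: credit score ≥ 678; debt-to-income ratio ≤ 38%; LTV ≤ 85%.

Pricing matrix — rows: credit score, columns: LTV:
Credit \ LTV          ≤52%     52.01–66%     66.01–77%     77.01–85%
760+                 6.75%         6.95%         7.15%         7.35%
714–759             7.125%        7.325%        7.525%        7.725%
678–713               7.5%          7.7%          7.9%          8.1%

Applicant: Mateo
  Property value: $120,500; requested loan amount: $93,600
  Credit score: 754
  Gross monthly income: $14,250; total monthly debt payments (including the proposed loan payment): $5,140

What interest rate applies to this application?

7.725%

Credit score 754 ≥ 678; DTI: 5,140 ÷ 14,250 = 36.1%, within the 38% cap
LTV: 93,600 ÷ 120,500 = 77.7%, within 85% cap
Credit 754 → row 714–759; LTV 77.7% → column 77.01–85%. Grid cell → 7.725%.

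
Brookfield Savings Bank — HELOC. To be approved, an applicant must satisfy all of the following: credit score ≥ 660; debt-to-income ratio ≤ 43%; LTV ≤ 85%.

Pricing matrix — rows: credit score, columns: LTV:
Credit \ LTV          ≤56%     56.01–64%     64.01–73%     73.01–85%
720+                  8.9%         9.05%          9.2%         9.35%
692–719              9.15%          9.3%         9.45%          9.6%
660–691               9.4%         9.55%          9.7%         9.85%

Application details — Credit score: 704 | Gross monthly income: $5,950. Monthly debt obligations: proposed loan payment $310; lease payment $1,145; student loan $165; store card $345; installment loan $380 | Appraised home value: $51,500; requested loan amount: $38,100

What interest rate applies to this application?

Credit score 704 ≥ 660; Total monthly debts = (310 + 1,145 + 165 + 345 + 380) = 2,345. DTI = 2,345/5,950 = 39.4% ≤ 43%
Loan-to-value = 38,100/51,500 = 74% — pass (85% max)
Score 704 is in the 692–719 band; LTV 74% is in the 73.01–85% band → 9.6%.

9.6%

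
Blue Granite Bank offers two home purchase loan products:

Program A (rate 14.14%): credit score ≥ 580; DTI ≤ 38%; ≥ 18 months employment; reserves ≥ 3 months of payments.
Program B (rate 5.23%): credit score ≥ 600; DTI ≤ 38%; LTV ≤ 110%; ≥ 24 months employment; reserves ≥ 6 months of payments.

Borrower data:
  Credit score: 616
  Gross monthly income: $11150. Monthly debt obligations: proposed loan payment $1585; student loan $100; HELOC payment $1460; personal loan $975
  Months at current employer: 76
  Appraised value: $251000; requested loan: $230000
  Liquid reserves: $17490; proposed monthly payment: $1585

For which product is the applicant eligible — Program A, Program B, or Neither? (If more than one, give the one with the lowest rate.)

Program B

Total debts = (1,585 + 100 + 1,460 + 975) = 4,120; DTI = 4,120/11,150 = 37%.
LTV = 230,000/251,000 = 91.6%.
Reserves = 17,490/1,585 = 11.0 months.
Program A: score 616 ≥ 580; DTI 37% ≤ 38%; employment 76 ≥ 18 mo; reserves 11.0 ≥ 3 mo → qualifies.
Program B: score 616 ≥ 600; DTI 37% ≤ 38%; LTV 91.6% ≤ 110%; employment 76 ≥ 24 mo; reserves 11.0 ≥ 6 mo → qualifies.
Qualifying: Program A, Program B. Lowest rate is 5.23% → Program B.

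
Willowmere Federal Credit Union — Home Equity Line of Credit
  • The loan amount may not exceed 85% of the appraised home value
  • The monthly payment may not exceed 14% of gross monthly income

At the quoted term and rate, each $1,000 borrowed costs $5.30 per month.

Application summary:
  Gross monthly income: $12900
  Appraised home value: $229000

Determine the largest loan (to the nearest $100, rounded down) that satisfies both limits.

Payment cap: 14% × $12,900 = $1,806/month.
At $5.30 per $1,000, that supports 1,806/5.30 × 1,000 ≈ $340,754 → $340,700.
LTV cap: 85% × $229,000 = $194,650 → $194,600.
Binding constraint: loan-to-value.

$194,600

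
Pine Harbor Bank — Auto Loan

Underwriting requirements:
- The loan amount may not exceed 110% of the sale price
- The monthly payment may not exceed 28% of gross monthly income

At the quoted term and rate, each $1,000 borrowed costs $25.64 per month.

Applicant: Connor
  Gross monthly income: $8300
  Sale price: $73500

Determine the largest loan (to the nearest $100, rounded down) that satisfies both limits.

Payment cap: 28% × $8,300 = $2,324/month.
At $25.64 per $1,000, that supports 2,324/25.64 × 1,000 ≈ $90,639 → $90,600.
LTV cap: 110% × $73,500 = $80,850 → $80,800.
Binding constraint: loan-to-value.

$80,800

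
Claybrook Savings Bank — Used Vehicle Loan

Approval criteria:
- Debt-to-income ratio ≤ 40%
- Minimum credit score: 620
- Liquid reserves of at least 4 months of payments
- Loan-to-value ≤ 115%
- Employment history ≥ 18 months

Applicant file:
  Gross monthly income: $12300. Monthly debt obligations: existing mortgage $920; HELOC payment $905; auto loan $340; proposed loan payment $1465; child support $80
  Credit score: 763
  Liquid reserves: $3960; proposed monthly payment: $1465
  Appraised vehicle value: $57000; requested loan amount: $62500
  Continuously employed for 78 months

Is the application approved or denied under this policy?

Denied

Total monthly debts = (920 + 905 + 340 + 1,465 + 80) = 3,710. DTI = 3,710/12,300 = 30.2% ≤ 40%
Credit score 763 ≥ 620 (meets)
Reserves: 3,960 ÷ 1,465 = 2.7 months (below 4-month minimum)
LTV: 62,500 ÷ 57,000 = 109.6%, within 115% cap
Employment 78 ≥ 18 months
Fails on reserves.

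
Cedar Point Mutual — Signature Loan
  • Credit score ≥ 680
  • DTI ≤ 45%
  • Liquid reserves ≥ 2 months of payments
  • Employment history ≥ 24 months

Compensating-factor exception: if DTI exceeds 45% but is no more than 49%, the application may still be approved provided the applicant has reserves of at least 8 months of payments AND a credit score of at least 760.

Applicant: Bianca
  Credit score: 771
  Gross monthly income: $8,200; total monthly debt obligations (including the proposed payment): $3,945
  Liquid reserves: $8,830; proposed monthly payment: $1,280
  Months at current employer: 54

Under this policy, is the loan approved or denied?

Credit score 771 ≥ 680 (meets base)
DTI: 3,945 ÷ 8,200 = 48.1%, over the 45% base limit.
Reserves: 8,830 ÷ 1,280 = 6.9 months (meets 2-month minimum)
Employment 54 ≥ 24 months
48.1% falls in the override range (45%–49%), so the compensating-factor test applies.
Reserves 6.9 < 8 months; credit score 771 ≥ 760.
Override conditions not both satisfied; exception does not apply.

Denied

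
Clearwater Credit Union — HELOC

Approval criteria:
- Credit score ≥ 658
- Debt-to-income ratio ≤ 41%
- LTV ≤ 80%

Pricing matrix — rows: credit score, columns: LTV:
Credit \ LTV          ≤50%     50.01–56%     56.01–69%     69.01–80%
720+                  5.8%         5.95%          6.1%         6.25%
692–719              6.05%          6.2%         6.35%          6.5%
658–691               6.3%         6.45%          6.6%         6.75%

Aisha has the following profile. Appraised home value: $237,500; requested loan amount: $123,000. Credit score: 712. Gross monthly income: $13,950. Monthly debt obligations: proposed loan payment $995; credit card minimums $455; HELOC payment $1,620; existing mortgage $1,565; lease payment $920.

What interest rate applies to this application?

6.2%

Credit score 712 ≥ 658; Total monthly debts = (995 + 455 + 1,620 + 1,565 + 920) = 5,555. Debt-to-income = 5,555/13,950 = 39.8% — meets 41% limit
LTV = 123,000/237,500 = 51.8% ≤ 80%
Credit 712 → row 692–719; LTV 51.8% → column 50.01–56%. Grid cell → 6.2%.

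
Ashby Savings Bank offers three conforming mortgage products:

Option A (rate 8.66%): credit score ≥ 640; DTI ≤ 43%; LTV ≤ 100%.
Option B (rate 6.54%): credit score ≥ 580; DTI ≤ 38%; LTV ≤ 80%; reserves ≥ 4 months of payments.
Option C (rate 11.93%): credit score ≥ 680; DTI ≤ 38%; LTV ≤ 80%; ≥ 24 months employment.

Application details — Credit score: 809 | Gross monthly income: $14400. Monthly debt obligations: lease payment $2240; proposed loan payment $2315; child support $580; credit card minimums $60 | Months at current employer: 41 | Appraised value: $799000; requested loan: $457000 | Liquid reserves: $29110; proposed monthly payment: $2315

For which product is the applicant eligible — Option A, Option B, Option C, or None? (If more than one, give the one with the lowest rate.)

Total debts = (2,240 + 2,315 + 580 + 60) = 5,195; DTI = 5,195/14,400 = 36.1%.
LTV = 457,000/799,000 = 57.2%.
Reserves = 29,110/2,315 = 12.6 months.
Option A: score 809 ≥ 640; DTI 36.1% ≤ 43%; LTV 57.2% ≤ 100% → qualifies.
Option B: score 809 ≥ 580; DTI 36.1% ≤ 38%; LTV 57.2% ≤ 80%; reserves 12.6 ≥ 4 mo → qualifies.
Option C: score 809 ≥ 680; DTI 36.1% ≤ 38%; LTV 57.2% ≤ 80%; employment 41 ≥ 24 mo → qualifies.
Qualifying: Option A, Option B, Option C. Lowest rate is 6.54% → Option B.

Option B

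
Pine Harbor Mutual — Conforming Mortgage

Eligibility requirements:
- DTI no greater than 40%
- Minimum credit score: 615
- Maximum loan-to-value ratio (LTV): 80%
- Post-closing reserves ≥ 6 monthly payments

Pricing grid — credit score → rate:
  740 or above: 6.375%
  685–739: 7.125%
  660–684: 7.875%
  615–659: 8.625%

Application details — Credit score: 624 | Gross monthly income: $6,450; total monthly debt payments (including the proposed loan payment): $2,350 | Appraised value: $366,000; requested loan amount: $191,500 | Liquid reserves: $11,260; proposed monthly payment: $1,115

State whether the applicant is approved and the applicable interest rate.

Credit score 624 ≥ 615 (meets minimum)
Reserves: 11,260 ÷ 1,115 = 10.1 months (meets 6-month minimum)
DTI: 2,350 ÷ 6,450 = 36.4%, within the 40% cap
LTV: 191,500 ÷ 366,000 = 52.3%, within 80% cap
All requirements met. Score 624 falls in the 615–659 tier → 8.625%.

Approved at 8.625%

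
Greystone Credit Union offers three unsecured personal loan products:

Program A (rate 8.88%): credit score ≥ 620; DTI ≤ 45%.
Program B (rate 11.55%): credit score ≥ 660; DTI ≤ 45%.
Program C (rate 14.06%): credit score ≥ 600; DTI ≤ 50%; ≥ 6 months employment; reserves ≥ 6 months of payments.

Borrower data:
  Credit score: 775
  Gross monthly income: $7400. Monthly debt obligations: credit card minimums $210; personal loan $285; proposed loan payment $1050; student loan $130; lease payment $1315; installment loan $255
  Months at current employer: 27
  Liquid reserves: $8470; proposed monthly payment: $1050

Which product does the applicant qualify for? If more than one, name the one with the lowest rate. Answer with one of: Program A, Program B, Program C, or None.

Total debts = (210 + 285 + 1,050 + 130 + 1,315 + 255) = 3,245; DTI = 3,245/7,400 = 43.9%.
Reserves = 8,470/1,050 = 8.1 months.
Program A: score 775 ≥ 620; DTI 43.9% ≤ 45% → qualifies.
Program B: score 775 ≥ 660; DTI 43.9% ≤ 45% → qualifies.
Program C: score 775 ≥ 600; DTI 43.9% ≤ 50%; employment 27 ≥ 6 mo; reserves 8.1 ≥ 6 mo → qualifies.
Qualifying: Program A, Program B, Program C. Lowest rate is 8.88% → Program A.

Program A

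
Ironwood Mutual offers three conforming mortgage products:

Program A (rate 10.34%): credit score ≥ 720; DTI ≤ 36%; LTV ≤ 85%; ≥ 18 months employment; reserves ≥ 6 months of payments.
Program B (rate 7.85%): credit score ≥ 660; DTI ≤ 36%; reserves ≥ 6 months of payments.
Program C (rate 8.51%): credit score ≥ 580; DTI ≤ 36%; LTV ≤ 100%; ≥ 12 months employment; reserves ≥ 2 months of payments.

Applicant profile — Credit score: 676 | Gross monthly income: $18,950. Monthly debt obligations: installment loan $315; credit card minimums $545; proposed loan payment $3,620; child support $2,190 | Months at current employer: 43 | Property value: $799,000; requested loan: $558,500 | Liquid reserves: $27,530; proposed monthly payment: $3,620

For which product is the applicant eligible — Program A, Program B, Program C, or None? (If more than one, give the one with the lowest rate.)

Program B

Total debts = (315 + 545 + 3,620 + 2,190) = 6,670; DTI = 6,670/18,950 = 35.2%.
LTV = 558,500/799,000 = 69.9%.
Reserves = 27,530/3,620 = 7.6 months.
Program A: score 676 < 720; DTI 35.2% ≤ 36%; LTV 69.9% ≤ 85%; employment 43 ≥ 18 mo; reserves 7.6 ≥ 6 mo → does not qualify.
Program B: score 676 ≥ 660; DTI 35.2% ≤ 36%; reserves 7.6 ≥ 6 mo → qualifies.
Program C: score 676 ≥ 580; DTI 35.2% ≤ 36%; LTV 69.9% ≤ 100%; employment 43 ≥ 12 mo; reserves 7.6 ≥ 2 mo → qualifies.
Qualifying: Program B, Program C. Lowest rate is 7.85% → Program B.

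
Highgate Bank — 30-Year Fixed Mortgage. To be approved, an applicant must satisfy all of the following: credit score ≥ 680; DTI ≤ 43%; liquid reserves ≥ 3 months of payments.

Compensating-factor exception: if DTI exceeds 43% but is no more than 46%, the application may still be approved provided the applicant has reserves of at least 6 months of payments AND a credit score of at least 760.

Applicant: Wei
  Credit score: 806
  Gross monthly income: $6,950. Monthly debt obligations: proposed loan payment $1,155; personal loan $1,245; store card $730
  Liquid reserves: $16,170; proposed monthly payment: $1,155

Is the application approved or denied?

Credit score 806 ≥ 680 (meets base)
Total debts = (1,155 + 1,245 + 730) = 3,130. DTI = 3,130/6,950 = 45% > 43% — standard DTI limit exceeded.
Liquid reserves cover 16,170/1,155 = 14.0 months — ≥ 3 required
DTI 45% is within the 43%–46% exception band; checking compensating factors.
Reserves 14.0 ≥ 6 months; credit score 806 ≥ 760.
Both compensating conditions met → exception applies.

Approved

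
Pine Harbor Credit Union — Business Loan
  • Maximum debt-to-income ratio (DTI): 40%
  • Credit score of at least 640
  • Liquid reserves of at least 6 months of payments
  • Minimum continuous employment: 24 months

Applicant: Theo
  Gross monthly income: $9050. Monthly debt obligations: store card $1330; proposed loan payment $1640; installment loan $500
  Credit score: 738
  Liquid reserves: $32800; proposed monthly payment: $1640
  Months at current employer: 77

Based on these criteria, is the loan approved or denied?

Total monthly debts = (1,330 + 1,640 + 500) = 3,470. DTI: 3,470 ÷ 9,050 = 38.3%, within the 40% cap
Credit score 738 ≥ 640 (meets)
Reserves: 32,800 ÷ 1,640 = 20.0 months (meets 6-month minimum)
Employment 77 ≥ 24 months
All criteria satisfied.

Approved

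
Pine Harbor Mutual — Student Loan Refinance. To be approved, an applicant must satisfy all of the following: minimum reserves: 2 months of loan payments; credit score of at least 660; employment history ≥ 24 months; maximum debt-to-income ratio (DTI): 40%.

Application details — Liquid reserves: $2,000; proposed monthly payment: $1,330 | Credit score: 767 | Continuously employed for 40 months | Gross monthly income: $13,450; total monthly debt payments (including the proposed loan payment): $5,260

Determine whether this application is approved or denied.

Denied

Liquid reserves cover 2,000/1,330 = 1.5 months — < 2 required
Credit score 767 ≥ 660 (meets)
Employment 40 ≥ 24 months
DTI = 5,260/13,450 = 39.1% ≤ 40%
Fails on reserves.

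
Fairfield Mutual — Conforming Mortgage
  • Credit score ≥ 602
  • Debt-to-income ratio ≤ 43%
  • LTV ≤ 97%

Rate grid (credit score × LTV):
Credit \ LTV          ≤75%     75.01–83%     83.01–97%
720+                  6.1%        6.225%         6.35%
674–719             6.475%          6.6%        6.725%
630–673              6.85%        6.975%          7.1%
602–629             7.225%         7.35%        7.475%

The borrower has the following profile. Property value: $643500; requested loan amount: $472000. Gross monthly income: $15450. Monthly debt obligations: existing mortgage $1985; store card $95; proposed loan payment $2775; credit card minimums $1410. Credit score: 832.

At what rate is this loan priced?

Credit score 832 ≥ 602; Total monthly debts = (1,985 + 95 + 2,775 + 1,410) = 6,265. DTI: 6,265 ÷ 15,450 = 40.6%, within the 43% cap
LTV: 472,000 ÷ 643,500 = 73.3%, within 97% cap
Row: 832 falls in 720+. Column: 73.3% falls in ≤75%. Rate = 6.1%.

6.1%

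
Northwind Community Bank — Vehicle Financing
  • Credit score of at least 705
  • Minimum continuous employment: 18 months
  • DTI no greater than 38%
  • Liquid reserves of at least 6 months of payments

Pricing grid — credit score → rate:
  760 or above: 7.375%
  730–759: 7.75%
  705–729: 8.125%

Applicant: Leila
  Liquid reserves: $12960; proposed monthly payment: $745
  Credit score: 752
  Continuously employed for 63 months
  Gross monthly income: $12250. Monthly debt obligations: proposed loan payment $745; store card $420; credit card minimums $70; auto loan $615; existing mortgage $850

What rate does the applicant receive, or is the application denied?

Approved at 7.75%

Credit score 752 ≥ 705 (meets minimum)
Employment 63 ≥ 18 months
Reserves: 12,960 ÷ 745 = 17.4 months (meets 6-month minimum)
Total monthly debts = (745 + 420 + 70 + 615 + 850) = 2,700. Debt-to-income = 2,700/12,250 = 22% — meets 38% limit
All requirements met. Score 752 falls in the 730–759 tier → 7.75%.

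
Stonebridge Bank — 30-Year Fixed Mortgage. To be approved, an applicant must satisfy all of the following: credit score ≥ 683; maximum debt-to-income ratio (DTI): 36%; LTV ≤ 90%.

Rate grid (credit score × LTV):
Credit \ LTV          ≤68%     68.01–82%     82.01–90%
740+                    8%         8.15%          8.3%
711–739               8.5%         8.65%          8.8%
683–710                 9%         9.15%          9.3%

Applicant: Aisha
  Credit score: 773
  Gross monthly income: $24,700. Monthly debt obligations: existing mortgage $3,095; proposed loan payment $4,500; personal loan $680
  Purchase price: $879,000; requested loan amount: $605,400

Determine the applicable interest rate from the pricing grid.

Credit score 773 ≥ 683; Total monthly debts = (3,095 + 4,500 + 680) = 8,275. DTI: 8,275 ÷ 24,700 = 33.5%, within the 36% cap
LTV = 605,400/879,000 = 68.9% ≤ 90%
Row: 773 falls in 740+. Column: 68.9% falls in 68.01–82%. Rate = 8.15%.

8.15%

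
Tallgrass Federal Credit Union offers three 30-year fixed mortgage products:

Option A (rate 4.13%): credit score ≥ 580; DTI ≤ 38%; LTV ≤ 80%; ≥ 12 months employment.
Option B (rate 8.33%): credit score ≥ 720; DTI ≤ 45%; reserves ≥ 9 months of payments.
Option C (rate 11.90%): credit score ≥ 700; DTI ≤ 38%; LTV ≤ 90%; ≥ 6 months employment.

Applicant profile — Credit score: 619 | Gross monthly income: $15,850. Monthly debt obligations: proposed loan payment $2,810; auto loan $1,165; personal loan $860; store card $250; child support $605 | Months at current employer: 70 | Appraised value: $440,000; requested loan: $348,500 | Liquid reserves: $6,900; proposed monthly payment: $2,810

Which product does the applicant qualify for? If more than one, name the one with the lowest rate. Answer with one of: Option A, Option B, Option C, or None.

Option A

Total debts = (2,810 + 1,165 + 860 + 250 + 605) = 5,690; DTI = 5,690/15,850 = 35.9%.
LTV = 348,500/440,000 = 79.2%.
Reserves = 6,900/2,810 = 2.5 months.
Option A: score 619 ≥ 580; DTI 35.9% ≤ 38%; LTV 79.2% ≤ 80%; employment 70 ≥ 12 mo → qualifies.
Option B: score 619 < 720; DTI 35.9% ≤ 45%; reserves 2.5 < 9 mo → does not qualify.
Option C: score 619 < 700; DTI 35.9% ≤ 38%; LTV 79.2% ≤ 90%; employment 70 ≥ 6 mo → does not qualify.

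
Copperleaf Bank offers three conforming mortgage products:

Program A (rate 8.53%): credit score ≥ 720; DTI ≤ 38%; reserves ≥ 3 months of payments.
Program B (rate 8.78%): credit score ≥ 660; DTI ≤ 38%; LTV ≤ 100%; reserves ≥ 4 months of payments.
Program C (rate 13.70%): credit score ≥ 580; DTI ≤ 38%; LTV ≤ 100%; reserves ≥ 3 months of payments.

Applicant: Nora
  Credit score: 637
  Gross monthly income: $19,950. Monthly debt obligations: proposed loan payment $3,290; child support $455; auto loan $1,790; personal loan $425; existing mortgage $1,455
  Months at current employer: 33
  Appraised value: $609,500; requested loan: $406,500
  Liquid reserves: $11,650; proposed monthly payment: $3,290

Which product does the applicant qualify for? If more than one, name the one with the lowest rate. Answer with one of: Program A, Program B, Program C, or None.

Program C

Total debts = (3,290 + 455 + 1,790 + 425 + 1,455) = 7,415; DTI = 7,415/19,950 = 37.2%.
LTV = 406,500/609,500 = 66.7%.
Reserves = 11,650/3,290 = 3.5 months.
Program A: score 637 < 720; DTI 37.2% ≤ 38%; reserves 3.5 ≥ 3 mo → does not qualify.
Program B: score 637 < 660; DTI 37.2% ≤ 38%; LTV 66.7% ≤ 100%; reserves 3.5 < 4 mo → does not qualify.
Program C: score 637 ≥ 580; DTI 37.2% ≤ 38%; LTV 66.7% ≤ 100%; reserves 3.5 ≥ 3 mo → qualifies.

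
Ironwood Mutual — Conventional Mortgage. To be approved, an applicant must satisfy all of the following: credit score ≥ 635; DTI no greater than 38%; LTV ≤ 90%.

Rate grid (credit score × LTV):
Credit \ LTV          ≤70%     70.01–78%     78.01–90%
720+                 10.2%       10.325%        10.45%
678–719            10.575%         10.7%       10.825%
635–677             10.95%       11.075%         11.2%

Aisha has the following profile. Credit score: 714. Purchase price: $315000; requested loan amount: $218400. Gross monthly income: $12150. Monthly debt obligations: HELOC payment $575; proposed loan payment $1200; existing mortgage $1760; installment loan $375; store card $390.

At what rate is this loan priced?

Credit score 714 ≥ 635; Total monthly debts = (575 + 1,200 + 1,760 + 375 + 390) = 4,300. DTI: 4,300 ÷ 12,150 = 35.4%, within the 38% cap
Loan-to-value = 218,400/315,000 = 69.3% — pass (90% max)
Row: 714 falls in 678–719. Column: 69.3% falls in ≤70%. Rate = 10.575%.

10.575%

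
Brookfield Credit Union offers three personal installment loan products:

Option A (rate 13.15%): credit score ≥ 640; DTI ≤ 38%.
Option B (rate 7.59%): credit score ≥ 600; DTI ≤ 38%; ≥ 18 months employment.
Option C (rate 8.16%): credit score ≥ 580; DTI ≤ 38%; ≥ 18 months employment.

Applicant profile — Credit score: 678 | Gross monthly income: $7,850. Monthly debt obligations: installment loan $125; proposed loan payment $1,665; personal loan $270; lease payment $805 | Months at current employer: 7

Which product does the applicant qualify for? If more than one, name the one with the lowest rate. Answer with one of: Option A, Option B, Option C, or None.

Option A

Total debts = (125 + 1,665 + 270 + 805) = 2,865; DTI = 2,865/7,850 = 36.5%.
Option A: score 678 ≥ 640; DTI 36.5% ≤ 38% → qualifies.
Option B: score 678 ≥ 600; DTI 36.5% ≤ 38%; employment 7 < 18 mo → does not qualify.
Option C: score 678 ≥ 580; DTI 36.5% ≤ 38%; employment 7 < 18 mo → does not qualify.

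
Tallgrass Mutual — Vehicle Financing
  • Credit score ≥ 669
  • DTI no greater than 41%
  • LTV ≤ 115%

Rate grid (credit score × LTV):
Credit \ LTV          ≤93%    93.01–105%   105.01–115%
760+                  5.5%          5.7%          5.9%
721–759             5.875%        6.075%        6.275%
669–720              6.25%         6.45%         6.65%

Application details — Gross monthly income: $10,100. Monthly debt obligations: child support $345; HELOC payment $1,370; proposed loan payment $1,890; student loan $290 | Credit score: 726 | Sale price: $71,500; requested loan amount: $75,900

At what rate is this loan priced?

Credit score 726 ≥ 669; Total monthly debts = (345 + 1,370 + 1,890 + 290) = 3,895. DTI = 3,895/10,100 = 38.6% ≤ 41%
LTV: 75,900 ÷ 71,500 = 106.2%, within 115% cap
Credit 726 → row 721–759; LTV 106.2% → column 105.01–115%. Grid cell → 6.275%.

6.275%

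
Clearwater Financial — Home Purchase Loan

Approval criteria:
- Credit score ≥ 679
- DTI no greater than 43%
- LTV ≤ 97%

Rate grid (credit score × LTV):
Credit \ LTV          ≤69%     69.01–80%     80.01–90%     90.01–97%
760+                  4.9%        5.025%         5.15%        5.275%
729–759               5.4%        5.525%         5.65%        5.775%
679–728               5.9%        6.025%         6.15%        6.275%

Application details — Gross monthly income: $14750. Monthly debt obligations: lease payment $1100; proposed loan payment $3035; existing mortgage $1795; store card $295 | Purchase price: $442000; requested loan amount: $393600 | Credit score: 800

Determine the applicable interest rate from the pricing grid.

Credit score 800 ≥ 679; Total monthly debts = (1,100 + 3,035 + 1,795 + 295) = 6,225. DTI = 6,225/14,750 = 42.2% ≤ 43%
Loan-to-value = 393,600/442,000 = 89% — pass (97% max)
Score 800 is in the 760+ band; LTV 89% is in the 80.01–90% band → 5.15%.

5.15%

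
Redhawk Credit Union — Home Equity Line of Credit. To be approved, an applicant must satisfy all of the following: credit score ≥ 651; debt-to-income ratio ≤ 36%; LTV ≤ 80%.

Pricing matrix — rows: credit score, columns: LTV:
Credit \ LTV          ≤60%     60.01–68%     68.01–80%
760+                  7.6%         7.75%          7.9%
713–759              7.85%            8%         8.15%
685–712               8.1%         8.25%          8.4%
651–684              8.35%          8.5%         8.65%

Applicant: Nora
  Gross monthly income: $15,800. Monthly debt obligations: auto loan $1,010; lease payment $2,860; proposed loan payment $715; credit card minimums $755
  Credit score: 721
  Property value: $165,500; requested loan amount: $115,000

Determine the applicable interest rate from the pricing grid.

8.15%

Credit score 721 ≥ 651; Total monthly debts = (1,010 + 2,860 + 715 + 755) = 5,340. DTI: 5,340 ÷ 15,800 = 33.8%, within the 36% cap
LTV = 115,000/165,500 = 69.5% ≤ 80%
Credit 721 → row 713–759; LTV 69.5% → column 68.01–80%. Grid cell → 8.15%.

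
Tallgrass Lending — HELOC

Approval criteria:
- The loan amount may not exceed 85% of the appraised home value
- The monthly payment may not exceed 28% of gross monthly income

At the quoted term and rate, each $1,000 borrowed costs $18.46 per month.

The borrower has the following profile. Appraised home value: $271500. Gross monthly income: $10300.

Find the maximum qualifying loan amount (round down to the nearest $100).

$156,200

Payment cap: 28% × $10,300 = $2,884/month.
At $18.46 per $1,000, that supports 2,884/18.46 × 1,000 ≈ $156,229 → $156,200.
LTV cap: 85% × $271,500 = $230,775 → $230,700.
Binding constraint: payment-to-income.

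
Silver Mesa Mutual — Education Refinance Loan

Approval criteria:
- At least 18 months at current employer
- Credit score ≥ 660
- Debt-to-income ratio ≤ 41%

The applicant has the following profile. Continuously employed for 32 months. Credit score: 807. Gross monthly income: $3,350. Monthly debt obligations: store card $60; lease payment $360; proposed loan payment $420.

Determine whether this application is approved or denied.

Employment 32 ≥ 18 months
Credit score 807 ≥ 660 (meets)
Total monthly debts = (60 + 360 + 420) = 840. Debt-to-income = 840/3,350 = 25.1% — meets 41% limit
All criteria satisfied.

Approved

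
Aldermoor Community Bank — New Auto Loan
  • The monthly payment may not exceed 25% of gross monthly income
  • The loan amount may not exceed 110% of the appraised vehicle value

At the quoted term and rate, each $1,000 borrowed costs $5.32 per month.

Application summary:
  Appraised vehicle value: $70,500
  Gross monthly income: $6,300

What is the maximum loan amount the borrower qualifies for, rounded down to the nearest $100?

Payment cap: 25% × $6,300 = $1,575/month.
At $5.32 per $1,000, that supports 1,575/5.32 × 1,000 ≈ $296,052 → $296,000.
LTV cap: 110% × $70,500 = $77,550 → $77,500.
Binding constraint: loan-to-value.

$77,500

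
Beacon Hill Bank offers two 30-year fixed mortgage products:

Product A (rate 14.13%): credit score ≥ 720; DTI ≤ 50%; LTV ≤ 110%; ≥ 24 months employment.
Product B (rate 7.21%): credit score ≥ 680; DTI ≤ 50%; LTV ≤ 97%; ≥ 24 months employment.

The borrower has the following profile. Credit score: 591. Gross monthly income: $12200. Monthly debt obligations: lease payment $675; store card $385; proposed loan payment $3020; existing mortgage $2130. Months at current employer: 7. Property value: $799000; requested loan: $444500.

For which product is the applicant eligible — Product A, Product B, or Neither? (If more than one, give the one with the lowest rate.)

Total debts = (675 + 385 + 3,020 + 2,130) = 6,210; DTI = 6,210/12,200 = 50.9%.
LTV = 444,500/799,000 = 55.6%.
Product A: score 591 < 720; DTI 50.9% > 50%; LTV 55.6% ≤ 110%; employment 7 < 24 mo → does not qualify.
Product B: score 591 < 680; DTI 50.9% > 50%; LTV 55.6% ≤ 97%; employment 7 < 24 mo → does not qualify.

Neither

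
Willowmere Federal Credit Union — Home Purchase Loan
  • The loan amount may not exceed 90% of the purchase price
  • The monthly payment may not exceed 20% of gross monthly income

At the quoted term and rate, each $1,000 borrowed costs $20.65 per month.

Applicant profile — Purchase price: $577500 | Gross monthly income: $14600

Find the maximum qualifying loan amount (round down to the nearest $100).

Payment cap: 20% × $14,600 = $2,920/month.
At $20.65 per $1,000, that supports 2,920/20.65 × 1,000 ≈ $141,404 → $141,400.
LTV cap: 90% × $577,500 = $519,750 → $519,700.
Binding constraint: payment-to-income.

$141,400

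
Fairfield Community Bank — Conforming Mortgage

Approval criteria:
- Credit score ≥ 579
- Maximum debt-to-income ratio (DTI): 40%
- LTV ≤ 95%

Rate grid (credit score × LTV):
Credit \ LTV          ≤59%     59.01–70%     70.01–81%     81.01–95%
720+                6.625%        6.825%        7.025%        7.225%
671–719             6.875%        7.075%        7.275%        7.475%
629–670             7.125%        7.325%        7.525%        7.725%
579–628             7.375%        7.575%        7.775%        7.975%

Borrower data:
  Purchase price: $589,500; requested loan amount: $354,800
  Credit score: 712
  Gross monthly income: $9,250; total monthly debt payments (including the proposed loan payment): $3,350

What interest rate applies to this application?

Credit score 712 ≥ 579; DTI: 3,350 ÷ 9,250 = 36.2%, within the 40% cap
Loan-to-value = 354,800/589,500 = 60.2% — pass (95% max)
Credit 712 → row 671–719; LTV 60.2% → column 59.01–70%. Grid cell → 7.075%.

7.075%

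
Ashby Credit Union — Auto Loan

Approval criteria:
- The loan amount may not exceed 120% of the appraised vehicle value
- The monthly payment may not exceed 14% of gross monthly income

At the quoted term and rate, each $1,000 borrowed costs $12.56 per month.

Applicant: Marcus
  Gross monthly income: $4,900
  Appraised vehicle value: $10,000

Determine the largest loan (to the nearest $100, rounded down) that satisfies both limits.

Payment cap: 14% × $4,900 = $686/month.
At $12.56 per $1,000, that supports 686/12.56 × 1,000 ≈ $54,617 → $54,600.
LTV cap: 120% × $10,000 = $12,000 → $12,000.
Binding constraint: loan-to-value.

$12,000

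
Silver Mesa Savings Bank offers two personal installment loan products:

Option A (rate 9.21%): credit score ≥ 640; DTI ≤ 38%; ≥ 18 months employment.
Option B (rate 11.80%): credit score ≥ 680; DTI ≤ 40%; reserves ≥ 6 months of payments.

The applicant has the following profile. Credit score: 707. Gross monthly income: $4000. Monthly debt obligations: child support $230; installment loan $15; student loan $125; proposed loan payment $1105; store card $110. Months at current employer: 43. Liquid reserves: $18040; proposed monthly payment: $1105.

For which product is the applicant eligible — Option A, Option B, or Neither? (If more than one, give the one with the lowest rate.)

Option B

Total debts = (230 + 15 + 125 + 1,105 + 110) = 1,585; DTI = 1,585/4,000 = 39.6%.
Reserves = 18,040/1,105 = 16.3 months.
Option A: score 707 ≥ 640; DTI 39.6% > 38%; employment 43 ≥ 18 mo → does not qualify.
Option B: score 707 ≥ 680; DTI 39.6% ≤ 40%; reserves 16.3 ≥ 6 mo → qualifies.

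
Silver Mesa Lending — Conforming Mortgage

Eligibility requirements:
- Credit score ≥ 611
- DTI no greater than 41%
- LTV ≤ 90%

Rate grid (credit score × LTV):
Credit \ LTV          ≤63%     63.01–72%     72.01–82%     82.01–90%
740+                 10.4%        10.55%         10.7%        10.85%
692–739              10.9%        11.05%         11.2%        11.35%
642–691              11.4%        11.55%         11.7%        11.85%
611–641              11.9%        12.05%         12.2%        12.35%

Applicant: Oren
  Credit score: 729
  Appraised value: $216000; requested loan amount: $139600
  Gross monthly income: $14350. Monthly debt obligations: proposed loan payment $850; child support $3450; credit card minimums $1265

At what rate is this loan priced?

11.05%

Credit score 729 ≥ 611; Total monthly debts = (850 + 3,450 + 1,265) = 5,565. DTI: 5,565 ÷ 14,350 = 38.8%, within the 41% cap
LTV: 139,600 ÷ 216,000 = 64.6%, within 90% cap
Row: 729 falls in 692–739. Column: 64.6% falls in 63.01–72%. Rate = 11.05%.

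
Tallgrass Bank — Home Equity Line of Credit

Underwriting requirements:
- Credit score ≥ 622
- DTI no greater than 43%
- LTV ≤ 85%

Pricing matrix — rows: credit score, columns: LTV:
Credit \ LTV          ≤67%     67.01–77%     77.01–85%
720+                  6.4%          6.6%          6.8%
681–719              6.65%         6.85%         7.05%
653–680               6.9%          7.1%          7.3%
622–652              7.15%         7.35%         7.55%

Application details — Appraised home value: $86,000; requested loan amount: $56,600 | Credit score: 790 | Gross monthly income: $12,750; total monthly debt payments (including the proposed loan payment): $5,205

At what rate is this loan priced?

Credit score 790 ≥ 622; Debt-to-income = 5,205/12,750 = 40.8% — meets 43% limit
Loan-to-value = 56,600/86,000 = 65.8% — pass (85% max)
Score 790 is in the 720+ band; LTV 65.8% is in the ≤67% band → 6.4%.

6.4%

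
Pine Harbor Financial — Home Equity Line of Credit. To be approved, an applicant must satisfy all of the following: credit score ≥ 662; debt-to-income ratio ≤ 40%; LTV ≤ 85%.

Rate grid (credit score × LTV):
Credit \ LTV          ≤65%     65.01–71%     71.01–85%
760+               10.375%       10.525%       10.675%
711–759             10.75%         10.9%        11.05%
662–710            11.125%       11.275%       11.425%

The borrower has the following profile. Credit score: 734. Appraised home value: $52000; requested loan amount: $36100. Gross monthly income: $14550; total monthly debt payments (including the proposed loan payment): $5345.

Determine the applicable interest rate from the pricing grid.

10.9%

Credit score 734 ≥ 662; Debt-to-income = 5,345/14,550 = 36.7% — meets 40% limit
Loan-to-value = 36,100/52,000 = 69.4% — pass (85% max)
Credit 734 → row 711–759; LTV 69.4% → column 65.01–71%. Grid cell → 10.9%.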